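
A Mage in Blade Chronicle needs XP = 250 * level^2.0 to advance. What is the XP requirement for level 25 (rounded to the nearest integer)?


XP = 250 * level^2.0
Substitute level = 25:
XP = 250 * 25^2.0
= 250 * 625.0
= 156250

156250 XP


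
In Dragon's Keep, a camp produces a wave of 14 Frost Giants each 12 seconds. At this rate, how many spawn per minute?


Spawns per minute = count * (60 / interval)
= 14 * (60 / 12)
= 14 * 5.0
= 70.0

70.0 per minute


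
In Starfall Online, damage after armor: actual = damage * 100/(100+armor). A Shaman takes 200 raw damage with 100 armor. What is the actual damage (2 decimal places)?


actual = 200 * 100 / (100 + 100)
= 200 * 100 / 200
= 20000 / 200
= 100.00

100.00 damage


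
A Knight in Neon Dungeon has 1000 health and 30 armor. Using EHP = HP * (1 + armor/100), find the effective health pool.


EHP = 1000 * (1 + 30/100)
= 1000 * (1 + 0.3)
= 1000 * 1.3
= 1300.0

1300.0 EHP


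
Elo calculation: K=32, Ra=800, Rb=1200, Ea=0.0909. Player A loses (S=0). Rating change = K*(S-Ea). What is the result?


Elo update: delta = K * (S - Ea), where S = 0 (loses)
S - Ea = 0 - 0.0909 = -0.0909
Rating change = 32 * -0.0909
= -2.91

-2.91 rating points


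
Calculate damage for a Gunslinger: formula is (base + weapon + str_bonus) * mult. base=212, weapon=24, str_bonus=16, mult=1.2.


Sum base + weapon + str = 212 + 24 + 16 = 252
Multiply by 1.2:
252 * 1.2 = 302.4

302.4 damage


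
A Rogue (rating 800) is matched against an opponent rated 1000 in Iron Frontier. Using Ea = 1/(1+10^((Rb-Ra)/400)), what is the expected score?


Elo expected score: Ea = 1/(1 + 10^((Rb-Ra)/400))
Rb - Ra = 1000 - 800 = 200
(Rb-Ra)/400 = 200/400 = 0.5
10^0.5 = 3.162278
Ea = 1/(1 + 3.162278) = 1/4.162278 = 0.2403

0.2403


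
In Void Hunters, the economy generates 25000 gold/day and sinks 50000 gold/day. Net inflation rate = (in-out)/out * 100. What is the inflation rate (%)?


Net gold = 25000 - 50000 = -25000
Inflation rate = net / sunk * 100 = -25000 / 50000 * 100
= -0.5 * 100
= -50.00%

-50.00%


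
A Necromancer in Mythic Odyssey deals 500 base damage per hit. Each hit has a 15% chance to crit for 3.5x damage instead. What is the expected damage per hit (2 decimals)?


E[dmg] = base * (1 + crit_chance * (crit_mult - 1))
cc as decimal = 15/100 = 0.15
cm - 1 = 3.5 - 1 = 2.5
Bonus factor = 0.15 * 2.5 = 0.375
Total multiplier = 1 + 0.375 = 1.375
Expected damage = 500 * 1.375 = 687.50

687.50 damage


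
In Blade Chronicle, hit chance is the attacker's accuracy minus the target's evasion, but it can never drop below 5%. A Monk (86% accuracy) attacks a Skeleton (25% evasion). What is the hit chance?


accuracy - evasion = 86 - 25 = 61
Apply floor: max(61, 5) = 61
Hit chance = 61%

61%


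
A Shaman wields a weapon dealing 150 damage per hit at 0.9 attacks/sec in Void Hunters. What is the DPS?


DPS = damage * attack_speed
= 150 * 0.9
= 135.0

135.0 DPS


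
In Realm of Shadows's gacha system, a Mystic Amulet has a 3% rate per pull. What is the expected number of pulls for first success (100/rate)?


Expected pulls for a geometric distribution = 1/p = 100 / rate%
= 100 / 3
= 33.33

33.33 pulls


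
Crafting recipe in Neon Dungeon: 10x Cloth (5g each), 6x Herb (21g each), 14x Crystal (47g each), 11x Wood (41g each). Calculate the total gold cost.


Cost breakdown:
  Cloth: 10 * 5 = 50
  Herb: 6 * 21 = 126
  Crystal: 14 * 47 = 658
  Wood: 11 * 41 = 451
Total = 50 + 126 + 658 + 451 = 1285

1285 gold


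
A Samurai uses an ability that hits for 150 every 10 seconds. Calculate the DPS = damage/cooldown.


DPS = damage / cooldown
= 150 / 10
= 15.00

15.00 DPS


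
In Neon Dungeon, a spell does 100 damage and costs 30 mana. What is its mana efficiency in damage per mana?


Efficiency = damage / mana
= 100 / 30
= 3.33

3.33 dmg/mana


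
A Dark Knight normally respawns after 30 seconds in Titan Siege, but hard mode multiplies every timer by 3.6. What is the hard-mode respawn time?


Respawn time = base * multiplier
= 30 * 3.6
= 108.0 seconds

108.0 seconds


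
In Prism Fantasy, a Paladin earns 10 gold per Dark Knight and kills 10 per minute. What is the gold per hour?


Gold per minute = 10 * 10 = 100
Gold per hour = 100 * 60 = 6000

6000 gold/hour


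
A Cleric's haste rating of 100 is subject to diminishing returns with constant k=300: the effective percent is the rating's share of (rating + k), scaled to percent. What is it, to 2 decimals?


effective% = rating / (rating + k) * 100
= 100 / (100 + 300) * 100
= 100 / 400 * 100
= 0.25 * 100
= 25.00%

25.00%


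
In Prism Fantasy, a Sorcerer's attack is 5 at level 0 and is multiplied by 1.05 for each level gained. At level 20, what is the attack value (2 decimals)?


value = base * growth^level
= 5 * 1.05^20
= 5 * 2.653298
= 13.27

13.27 attack


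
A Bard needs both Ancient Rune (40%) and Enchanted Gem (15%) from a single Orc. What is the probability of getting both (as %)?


For independent events, P(both) = P(A) * P(B)
= 40% * 15%
= 600 / 100 %
= 6.0%

6.0%


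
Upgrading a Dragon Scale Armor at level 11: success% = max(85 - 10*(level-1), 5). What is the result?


raw_rate = 85 - 10 * (11 - 1)
= 85 - 10 * 10
= 85 - 100
= -15
Apply floor: max(-15, 5) = 5%

5%


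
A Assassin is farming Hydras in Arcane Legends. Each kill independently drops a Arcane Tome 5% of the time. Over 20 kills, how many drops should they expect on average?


Expected drops = kills * (drop_rate / 100)
= 20 * (5 / 100)
= 20 * 0.05
= 1.0

1.0 drops


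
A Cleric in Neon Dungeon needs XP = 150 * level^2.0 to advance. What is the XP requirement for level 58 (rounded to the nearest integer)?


XP = 150 * level^2.0
Substitute level = 58:
XP = 150 * 58^2.0
= 150 * 3364.0
= 504600

504600 XP


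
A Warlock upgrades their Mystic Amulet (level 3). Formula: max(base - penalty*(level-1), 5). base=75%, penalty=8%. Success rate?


raw_rate = 75 - 8 * (3 - 1)
= 75 - 8 * 2
= 75 - 16
= 59
Apply floor: max(59, 5) = 59%

59%


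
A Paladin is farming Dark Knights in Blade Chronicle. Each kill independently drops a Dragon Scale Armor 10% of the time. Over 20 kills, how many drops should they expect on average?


Expected drops = kills * (drop_rate / 100)
= 20 * (10 / 100)
= 20 * 0.1
= 2.0

2.0 drops


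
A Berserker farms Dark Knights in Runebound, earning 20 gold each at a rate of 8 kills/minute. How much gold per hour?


Gold per minute = 20 * 8 = 160
Gold per hour = 160 * 60 = 9600

9600 gold/hour


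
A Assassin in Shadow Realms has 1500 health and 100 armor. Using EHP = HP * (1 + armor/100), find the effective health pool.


EHP = 1500 * (1 + 100/100)
= 1500 * (1 + 1.0)
= 1500 * 2.0
= 3000.0

3000.0 EHP


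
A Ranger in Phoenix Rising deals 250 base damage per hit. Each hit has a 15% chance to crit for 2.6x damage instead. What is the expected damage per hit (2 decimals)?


E[dmg] = base * (1 + crit_chance * (crit_mult - 1))
cc as decimal = 15/100 = 0.15
cm - 1 = 2.6 - 1 = 1.6
Bonus factor = 0.15 * 1.6 = 0.24
Total multiplier = 1 + 0.24 = 1.24
Expected damage = 250 * 1.24 = 310.00

310.00 damage


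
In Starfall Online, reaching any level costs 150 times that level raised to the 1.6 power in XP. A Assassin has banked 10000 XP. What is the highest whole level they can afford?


XP = 150 * level^1.6, so level = (XP / 150)^(1/1.6)
= (10000 / 150)^(1/1.6)
= 66.6667^0.625
= 13.802
Floor: level = 13

level 13


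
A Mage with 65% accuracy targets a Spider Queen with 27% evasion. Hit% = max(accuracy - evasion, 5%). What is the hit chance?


accuracy - evasion = 65 - 27 = 38
Apply floor: max(38, 5) = 38
Hit chance = 38%

38%


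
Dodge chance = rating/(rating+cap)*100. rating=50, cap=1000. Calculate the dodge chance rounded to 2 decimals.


dodge% = 50 / (50 + 1000) * 100
= 50 / 1050 * 100
= 0.047619 * 100
= 4.76%

4.76%


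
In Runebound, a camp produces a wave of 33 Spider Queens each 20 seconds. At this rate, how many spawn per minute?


Spawns per minute = count * (60 / interval)
= 33 * (60 / 20)
= 33 * 3.0
= 99.0

99.0 per minute


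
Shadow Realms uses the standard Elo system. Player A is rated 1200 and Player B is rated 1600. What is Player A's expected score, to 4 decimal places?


Elo expected score: Ea = 1/(1 + 10^((Rb-Ra)/400))
Rb - Ra = 1600 - 1200 = 400
(Rb-Ra)/400 = 400/400 = 1.0
10^1.0 = 10.0
Ea = 1/(1 + 10.0) = 1/11.0 = 0.0909

0.0909


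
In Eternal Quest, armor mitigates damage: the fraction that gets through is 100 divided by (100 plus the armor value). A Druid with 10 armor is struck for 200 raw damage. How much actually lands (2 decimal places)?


actual = 200 * 100 / (100 + 10)
= 200 * 100 / 110
= 20000 / 110
= 181.82

181.82 damage


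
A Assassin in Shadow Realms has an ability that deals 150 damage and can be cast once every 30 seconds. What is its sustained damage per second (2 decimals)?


DPS = damage / cooldown
= 150 / 30
= 5.00

5.00 DPS


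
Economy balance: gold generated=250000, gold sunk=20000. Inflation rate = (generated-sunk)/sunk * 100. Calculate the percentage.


Net gold = 250000 - 20000 = 230000
Inflation rate = net / sunk * 100 = 230000 / 20000 * 100
= 11.5 * 100
= 1150.00%

1150.00%


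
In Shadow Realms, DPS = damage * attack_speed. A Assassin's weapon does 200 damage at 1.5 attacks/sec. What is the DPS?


DPS = damage * attack_speed
= 200 * 1.5
= 300.0

300.0 DPS


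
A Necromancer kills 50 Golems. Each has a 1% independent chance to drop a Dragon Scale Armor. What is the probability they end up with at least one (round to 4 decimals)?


P(at least one) = 1 - P(none) = 1 - (1-p)^n
p = 1/100 = 0.01
1 - p = 0.99
(1 - p)^50 = 0.99^50 = 0.605006
P(at least one) = 1 - 0.605006 = 0.3950

0.3950


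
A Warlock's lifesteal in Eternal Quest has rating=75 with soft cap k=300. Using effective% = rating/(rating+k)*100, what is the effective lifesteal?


effective% = rating / (rating + k) * 100
= 75 / (75 + 300) * 100
= 75 / 375 * 100
= 0.2 * 100
= 20.00%

20.00%


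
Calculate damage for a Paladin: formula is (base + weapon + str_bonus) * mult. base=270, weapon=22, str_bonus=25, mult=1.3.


Sum base + weapon + str = 270 + 22 + 25 = 317
Multiply by 1.3:
317 * 1.3 = 412.1

412.1 damage


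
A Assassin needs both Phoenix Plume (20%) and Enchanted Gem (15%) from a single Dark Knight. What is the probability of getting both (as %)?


For independent events, P(both) = P(A) * P(B)
= 20% * 15%
= 300 / 100 %
= 3.0%

3.0%


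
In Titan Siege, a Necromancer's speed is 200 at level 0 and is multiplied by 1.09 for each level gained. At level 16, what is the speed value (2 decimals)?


value = base * growth^level
= 200 * 1.09^16
= 200 * 3.970306
= 794.06

794.06 speed


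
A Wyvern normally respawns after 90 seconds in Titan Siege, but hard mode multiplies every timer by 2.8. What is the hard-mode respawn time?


Respawn time = base * multiplier
= 90 * 2.8
= 252.0 seconds

252.0 seconds


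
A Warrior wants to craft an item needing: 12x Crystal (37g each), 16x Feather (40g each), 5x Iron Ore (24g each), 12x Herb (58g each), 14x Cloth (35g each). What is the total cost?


Cost breakdown:
  Crystal: 12 * 37 = 444
  Feather: 16 * 40 = 640
  Iron Ore: 5 * 24 = 120
  Herb: 12 * 58 = 696
  Cloth: 14 * 35 = 490
Total = 444 + 640 + 120 + 696 + 490 = 2390

2390 gold


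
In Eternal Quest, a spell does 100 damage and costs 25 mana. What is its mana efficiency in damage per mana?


Efficiency = damage / mana
= 100 / 25
= 4.00

4.00 dmg/mana


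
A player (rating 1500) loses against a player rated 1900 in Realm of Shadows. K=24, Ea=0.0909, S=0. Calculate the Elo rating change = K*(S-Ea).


Elo update: delta = K * (S - Ea), where S = 0 (loses)
S - Ea = 0 - 0.0909 = -0.0909
Rating change = 24 * -0.0909
= -2.18

-2.18 rating points


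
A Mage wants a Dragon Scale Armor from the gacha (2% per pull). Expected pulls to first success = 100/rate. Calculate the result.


Expected pulls for a geometric distribution = 1/p = 100 / rate%
= 100 / 2
= 50.0

50.0 pulls


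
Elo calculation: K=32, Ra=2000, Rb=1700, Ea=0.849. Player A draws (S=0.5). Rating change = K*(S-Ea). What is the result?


Elo update: delta = K * (S - Ea), where S = 0.5 (draws)
S - Ea = 0.5 - 0.849 = -0.349
Rating change = 32 * -0.349
= -11.17

-11.17 rating points


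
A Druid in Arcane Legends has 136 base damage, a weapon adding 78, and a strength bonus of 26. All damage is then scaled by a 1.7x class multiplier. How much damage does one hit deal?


Sum base + weapon + str = 136 + 78 + 26 = 240
Multiply by 1.7:
240 * 1.7 = 408.0

408.0 damage


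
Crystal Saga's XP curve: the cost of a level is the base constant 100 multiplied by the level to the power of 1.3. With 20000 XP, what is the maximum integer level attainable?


XP = 100 * level^1.3, so level = (XP / 100)^(1/1.3)
= (20000 / 100)^(1/1.3)
= 200.0^0.7692
= 58.8875
Floor: level = 58

level 58


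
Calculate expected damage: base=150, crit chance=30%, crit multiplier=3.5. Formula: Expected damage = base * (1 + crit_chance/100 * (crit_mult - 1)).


E[dmg] = base * (1 + crit_chance * (crit_mult - 1))
cc as decimal = 30/100 = 0.3
cm - 1 = 3.5 - 1 = 2.5
Bonus factor = 0.3 * 2.5 = 0.75
Total multiplier = 1 + 0.75 = 1.75
Expected damage = 150 * 1.75 = 262.50

262.50 damage


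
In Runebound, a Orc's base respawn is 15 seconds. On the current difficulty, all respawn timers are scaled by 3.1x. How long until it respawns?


Respawn time = base * multiplier
= 15 * 3.1
= 46.5 seconds

46.5 seconds


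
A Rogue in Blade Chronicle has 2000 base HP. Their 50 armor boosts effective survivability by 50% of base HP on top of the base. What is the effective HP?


EHP = 2000 * (1 + 50/100)
= 2000 * (1 + 0.5)
= 2000 * 1.5
= 3000.0

3000.0 EHP


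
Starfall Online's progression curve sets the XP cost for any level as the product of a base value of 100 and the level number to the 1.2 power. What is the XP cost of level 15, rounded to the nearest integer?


XP = 100 * level^1.2
Substitute level = 15:
XP = 100 * 15^1.2
= 100 * 25.7816
= 2578

2578 XP


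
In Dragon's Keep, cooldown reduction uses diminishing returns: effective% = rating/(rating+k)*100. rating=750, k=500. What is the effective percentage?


effective% = rating / (rating + k) * 100
= 750 / (750 + 500) * 100
= 750 / 1250 * 100
= 0.6 * 100
= 60.00%

60.00%


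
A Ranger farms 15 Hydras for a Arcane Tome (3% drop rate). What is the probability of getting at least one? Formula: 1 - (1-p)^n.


P(at least one) = 1 - P(none) = 1 - (1-p)^n
p = 3/100 = 0.03
1 - p = 0.97
(1 - p)^15 = 0.97^15 = 0.633251
P(at least one) = 1 - 0.633251 = 0.3667

0.3667


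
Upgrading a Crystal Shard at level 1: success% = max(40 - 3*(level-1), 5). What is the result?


raw_rate = 40 - 3 * (1 - 1)
= 40 - 3 * 0
= 40 - 0
= 40
Apply floor: max(40, 5) = 40%

40%


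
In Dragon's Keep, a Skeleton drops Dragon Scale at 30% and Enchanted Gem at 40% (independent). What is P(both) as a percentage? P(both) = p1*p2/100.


For independent events, P(both) = P(A) * P(B)
= 30% * 40%
= 1200 / 100 %
= 12.0%

12.0%


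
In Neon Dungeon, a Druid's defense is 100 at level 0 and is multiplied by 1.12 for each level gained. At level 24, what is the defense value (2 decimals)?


value = base * growth^level
= 100 * 1.12^24
= 100 * 15.178629
= 1517.86

1517.86 defense


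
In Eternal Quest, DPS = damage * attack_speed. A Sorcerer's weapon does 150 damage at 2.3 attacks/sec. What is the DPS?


DPS = damage * attack_speed
= 150 * 2.3
= 345.0

345.0 DPS


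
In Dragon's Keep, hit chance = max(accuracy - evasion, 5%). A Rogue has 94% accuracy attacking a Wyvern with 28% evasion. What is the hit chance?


accuracy - evasion = 94 - 28 = 66
Apply floor: max(66, 5) = 66
Hit chance = 66%

66%


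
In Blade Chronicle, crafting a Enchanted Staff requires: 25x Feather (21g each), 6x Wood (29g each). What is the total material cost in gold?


Cost breakdown:
  Feather: 25 * 21 = 525
  Wood: 6 * 29 = 174
Total = 525 + 174 = 699

699 gold


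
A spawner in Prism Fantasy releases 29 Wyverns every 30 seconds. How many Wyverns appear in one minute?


Spawns per minute = count * (60 / interval)
= 29 * (60 / 30)
= 29 * 2.0
= 58.0

58.0 per minute


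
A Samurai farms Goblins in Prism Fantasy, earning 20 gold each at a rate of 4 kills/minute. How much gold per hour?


Gold per minute = 20 * 4 = 80
Gold per hour = 80 * 60 = 4800

4800 gold/hour


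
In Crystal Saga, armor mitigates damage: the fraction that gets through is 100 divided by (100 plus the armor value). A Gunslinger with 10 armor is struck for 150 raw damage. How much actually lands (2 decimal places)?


actual = 150 * 100 / (100 + 10)
= 150 * 100 / 110
= 15000 / 110
= 136.36

136.36 damage


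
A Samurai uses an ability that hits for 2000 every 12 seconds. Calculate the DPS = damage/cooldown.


DPS = damage / cooldown
= 2000 / 12
= 166.67

166.67 DPS


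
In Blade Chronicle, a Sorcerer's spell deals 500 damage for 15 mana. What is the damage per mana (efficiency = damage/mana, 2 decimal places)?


Efficiency = damage / mana
= 500 / 15
= 33.33

33.33 dmg/mana


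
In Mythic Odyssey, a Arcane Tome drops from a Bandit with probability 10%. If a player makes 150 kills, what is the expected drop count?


Expected drops = kills * (drop_rate / 100)
= 150 * (10 / 100)
= 150 * 0.1
= 15.0

15.0 drops


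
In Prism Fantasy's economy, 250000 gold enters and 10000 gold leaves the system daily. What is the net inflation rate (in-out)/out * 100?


Net gold = 250000 - 10000 = 240000
Inflation rate = net / sunk * 100 = 240000 / 10000 * 100
= 24.0 * 100
= 2400.00%

2400.00%


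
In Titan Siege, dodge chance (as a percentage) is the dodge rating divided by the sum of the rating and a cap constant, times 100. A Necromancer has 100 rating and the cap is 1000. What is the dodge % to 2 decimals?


dodge% = 100 / (100 + 1000) * 100
= 100 / 1100 * 100
= 0.090909 * 100
= 9.09%

9.09%


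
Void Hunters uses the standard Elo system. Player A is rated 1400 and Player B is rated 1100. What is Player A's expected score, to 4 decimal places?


Elo expected score: Ea = 1/(1 + 10^((Rb-Ra)/400))
Rb - Ra = 1100 - 1400 = -300
(Rb-Ra)/400 = -300/400 = -0.75
10^-0.75 = 0.177828
Ea = 1/(1 + 0.177828) = 1/1.177828 = 0.8490

0.8490


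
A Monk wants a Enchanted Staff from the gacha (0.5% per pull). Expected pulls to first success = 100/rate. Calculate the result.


Expected pulls for a geometric distribution = 1/p = 100 / rate%
= 100 / 0.5
= 200.0

200.0 pulls


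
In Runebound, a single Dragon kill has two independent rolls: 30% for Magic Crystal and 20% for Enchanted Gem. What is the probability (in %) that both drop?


For independent events, P(both) = P(A) * P(B)
= 30% * 20%
= 600 / 100 %
= 6.0%

6.0%


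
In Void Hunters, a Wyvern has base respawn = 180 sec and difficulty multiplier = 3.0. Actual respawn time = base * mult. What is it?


Respawn time = base * multiplier
= 180 * 3.0
= 540.0 seconds

540.0 seconds


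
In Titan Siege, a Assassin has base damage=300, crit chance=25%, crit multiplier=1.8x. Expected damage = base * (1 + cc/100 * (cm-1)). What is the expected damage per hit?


E[dmg] = base * (1 + crit_chance * (crit_mult - 1))
cc as decimal = 25/100 = 0.25
cm - 1 = 1.8 - 1 = 0.8
Bonus factor = 0.25 * 0.8 = 0.2
Total multiplier = 1 + 0.2 = 1.2
Expected damage = 300 * 1.2 = 360.00

360.00 damage


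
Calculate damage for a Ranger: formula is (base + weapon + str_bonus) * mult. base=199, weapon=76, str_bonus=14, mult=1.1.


Sum base + weapon + str = 199 + 76 + 14 = 289
Multiply by 1.1:
289 * 1.1 = 317.9

317.9 damage


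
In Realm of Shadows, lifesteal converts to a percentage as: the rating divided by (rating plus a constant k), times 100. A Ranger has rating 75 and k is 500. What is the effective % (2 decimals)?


effective% = rating / (rating + k) * 100
= 75 / (75 + 500) * 100
= 75 / 575 * 100
= 0.130435 * 100
= 13.04%

13.04%


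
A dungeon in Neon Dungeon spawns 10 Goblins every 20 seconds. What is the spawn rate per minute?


Spawns per minute = count * (60 / interval)
= 10 * (60 / 20)
= 10 * 3.0
= 30.0

30.0 per minute


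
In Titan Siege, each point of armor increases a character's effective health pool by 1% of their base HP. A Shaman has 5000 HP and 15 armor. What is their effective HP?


EHP = 5000 * (1 + 15/100)
= 5000 * (1 + 0.15)
= 5000 * 1.15
= 5750.0

5750.0 EHP


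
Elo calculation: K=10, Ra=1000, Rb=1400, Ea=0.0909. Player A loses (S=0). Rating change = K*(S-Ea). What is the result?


Elo update: delta = K * (S - Ea), where S = 0 (loses)
S - Ea = 0 - 0.0909 = -0.0909
Rating change = 10 * -0.0909
= -0.91

-0.91 rating points


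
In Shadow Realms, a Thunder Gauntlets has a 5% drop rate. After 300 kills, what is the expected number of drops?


Expected drops = kills * (drop_rate / 100)
= 300 * (5 / 100)
= 300 * 0.05
= 15.0

15.0 drops


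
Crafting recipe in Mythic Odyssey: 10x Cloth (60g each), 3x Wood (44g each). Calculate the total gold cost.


Cost breakdown:
  Cloth: 10 * 60 = 600
  Wood: 3 * 44 = 132
Total = 600 + 132 = 732

732 gold


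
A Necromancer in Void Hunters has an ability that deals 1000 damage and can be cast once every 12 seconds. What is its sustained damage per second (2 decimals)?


DPS = damage / cooldown
= 1000 / 12
= 83.33

83.33 DPS


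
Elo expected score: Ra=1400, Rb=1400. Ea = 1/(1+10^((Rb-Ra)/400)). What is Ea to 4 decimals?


Elo expected score: Ea = 1/(1 + 10^((Rb-Ra)/400))
Rb - Ra = 1400 - 1400 = 0
(Rb-Ra)/400 = 0/400 = 0.0
10^0.0 = 1.0
Ea = 1/(1 + 1.0) = 1/2.0 = 0.5000

0.5000


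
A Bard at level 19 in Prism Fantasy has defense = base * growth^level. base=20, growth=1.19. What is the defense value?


value = base * growth^level
= 20 * 1.19^19
= 20 * 27.251616
= 545.03

545.03 defense


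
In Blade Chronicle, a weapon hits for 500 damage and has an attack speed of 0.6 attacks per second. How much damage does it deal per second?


DPS = damage * attack_speed
= 500 * 0.6
= 300.0

300.0 DPS


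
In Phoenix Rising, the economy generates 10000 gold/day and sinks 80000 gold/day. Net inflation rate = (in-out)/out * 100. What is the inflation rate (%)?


Net gold = 10000 - 80000 = -70000
Inflation rate = net / sunk * 100 = -70000 / 80000 * 100
= -0.875 * 100
= -87.50%

-87.50%


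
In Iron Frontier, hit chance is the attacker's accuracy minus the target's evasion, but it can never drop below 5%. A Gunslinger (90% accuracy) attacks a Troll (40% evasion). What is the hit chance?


accuracy - evasion = 90 - 40 = 50
Apply floor: max(50, 5) = 50
Hit chance = 50%

50%


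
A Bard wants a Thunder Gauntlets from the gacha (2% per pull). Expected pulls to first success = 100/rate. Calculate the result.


Expected pulls for a geometric distribution = 1/p = 100 / rate%
= 100 / 2
= 50.0

50.0 pulls


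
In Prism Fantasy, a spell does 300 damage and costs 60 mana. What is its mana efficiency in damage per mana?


Efficiency = damage / mana
= 300 / 60
= 5.00

5.00 dmg/mana


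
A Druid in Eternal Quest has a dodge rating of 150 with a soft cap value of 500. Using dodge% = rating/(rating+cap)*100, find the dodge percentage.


dodge% = 150 / (150 + 500) * 100
= 150 / 650 * 100
= 0.230769 * 100
= 23.08%

23.08%


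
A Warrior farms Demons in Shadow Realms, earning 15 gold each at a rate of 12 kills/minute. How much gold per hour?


Gold per minute = 15 * 12 = 180
Gold per hour = 180 * 60 = 10800

10800 gold/hour


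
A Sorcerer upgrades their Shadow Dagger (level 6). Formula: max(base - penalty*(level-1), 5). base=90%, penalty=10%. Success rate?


raw_rate = 90 - 10 * (6 - 1)
= 90 - 10 * 5
= 90 - 50
= 40
Apply floor: max(40, 5) = 40%

40%


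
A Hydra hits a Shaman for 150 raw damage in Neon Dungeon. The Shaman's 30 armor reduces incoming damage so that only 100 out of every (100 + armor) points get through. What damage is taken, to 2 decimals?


actual = 150 * 100 / (100 + 30)
= 150 * 100 / 130
= 15000 / 130
= 115.38

115.38 damage


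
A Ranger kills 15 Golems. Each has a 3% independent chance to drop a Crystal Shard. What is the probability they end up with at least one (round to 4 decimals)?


P(at least one) = 1 - P(none) = 1 - (1-p)^n
p = 3/100 = 0.03
1 - p = 0.97
(1 - p)^15 = 0.97^15 = 0.633251
P(at least one) = 1 - 0.633251 = 0.3667

0.3667


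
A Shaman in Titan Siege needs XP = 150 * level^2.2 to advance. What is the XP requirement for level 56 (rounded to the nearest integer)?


XP = 150 * level^2.2
Substitute level = 56:
XP = 150 * 56^2.2
= 150 * 7014.7736
= 1052216

1052216 XP


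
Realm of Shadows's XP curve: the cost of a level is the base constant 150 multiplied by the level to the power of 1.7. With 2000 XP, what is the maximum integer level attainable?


XP = 150 * level^1.7, so level = (XP / 150)^(1/1.7)
= (2000 / 150)^(1/1.7)
= 13.3333^0.5882
= 4.5891
Floor: level = 4

level 4


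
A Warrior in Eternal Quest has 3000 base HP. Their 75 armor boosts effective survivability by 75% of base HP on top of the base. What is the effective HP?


EHP = 3000 * (1 + 75/100)
= 3000 * (1 + 0.75)
= 3000 * 1.75
= 5250.0

5250.0 EHP


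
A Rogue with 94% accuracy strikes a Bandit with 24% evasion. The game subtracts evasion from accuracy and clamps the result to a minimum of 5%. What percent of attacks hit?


accuracy - evasion = 94 - 24 = 70
Apply floor: max(70, 5) = 70
Hit chance = 70%

70%


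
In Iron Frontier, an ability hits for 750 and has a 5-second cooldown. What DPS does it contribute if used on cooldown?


DPS = damage / cooldown
= 750 / 5
= 150.00

150.00 DPS


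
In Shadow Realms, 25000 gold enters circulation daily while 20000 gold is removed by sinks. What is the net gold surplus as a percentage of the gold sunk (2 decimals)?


Net gold = 25000 - 20000 = 5000
Inflation rate = net / sunk * 100 = 5000 / 20000 * 100
= 0.25 * 100
= 25.00%

25.00%


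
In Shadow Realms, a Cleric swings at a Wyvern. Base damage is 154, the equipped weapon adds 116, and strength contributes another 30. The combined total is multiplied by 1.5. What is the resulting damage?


Sum base + weapon + str = 154 + 116 + 30 = 300
Multiply by 1.5:
300 * 1.5 = 450.0

450.0 damage


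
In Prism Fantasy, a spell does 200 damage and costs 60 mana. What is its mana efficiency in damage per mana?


Efficiency = damage / mana
= 200 / 60
= 3.33

3.33 dmg/mana


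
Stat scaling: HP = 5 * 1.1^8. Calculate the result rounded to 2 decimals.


value = base * growth^level
= 5 * 1.1^8
= 5 * 2.143589
= 10.72

10.72 HP


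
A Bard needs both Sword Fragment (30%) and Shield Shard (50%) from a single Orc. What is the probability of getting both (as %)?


For independent events, P(both) = P(A) * P(B)
= 30% * 50%
= 1500 / 100 %
= 15.0%

15.0%


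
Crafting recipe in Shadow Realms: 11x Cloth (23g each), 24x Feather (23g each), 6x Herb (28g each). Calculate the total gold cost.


Cost breakdown:
  Cloth: 11 * 23 = 253
  Feather: 24 * 23 = 552
  Herb: 6 * 28 = 168
Total = 253 + 552 + 168 = 973

973 gold


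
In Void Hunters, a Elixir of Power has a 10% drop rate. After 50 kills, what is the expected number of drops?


Expected drops = kills * (drop_rate / 100)
= 50 * (10 / 100)
= 50 * 0.1
= 5.0

5.0 drops


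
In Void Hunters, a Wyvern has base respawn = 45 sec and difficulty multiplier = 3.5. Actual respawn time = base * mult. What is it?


Respawn time = base * multiplier
= 45 * 3.5
= 157.5 seconds

157.5 seconds


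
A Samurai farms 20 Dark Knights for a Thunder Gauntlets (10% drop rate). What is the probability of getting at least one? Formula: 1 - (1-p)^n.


P(at least one) = 1 - P(none) = 1 - (1-p)^n
p = 10/100 = 0.1
1 - p = 0.9
(1 - p)^20 = 0.9^20 = 0.121577
P(at least one) = 1 - 0.121577 = 0.8784

0.8784


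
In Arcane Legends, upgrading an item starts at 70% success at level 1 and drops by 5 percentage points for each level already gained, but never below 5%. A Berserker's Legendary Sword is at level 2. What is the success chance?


raw_rate = 70 - 5 * (2 - 1)
= 70 - 5 * 1
= 70 - 5
= 65
Apply floor: max(65, 5) = 65%

65%


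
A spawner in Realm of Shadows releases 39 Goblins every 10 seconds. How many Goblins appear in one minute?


Spawns per minute = count * (60 / interval)
= 39 * (60 / 10)
= 39 * 6.0
= 234.0

234.0 per minute


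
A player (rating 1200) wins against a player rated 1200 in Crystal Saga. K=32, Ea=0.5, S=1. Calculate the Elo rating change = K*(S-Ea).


Elo update: delta = K * (S - Ea), where S = 1 (wins)
S - Ea = 1 - 0.5 = 0.5
Rating change = 32 * 0.5
= 16.00

16.00 rating points


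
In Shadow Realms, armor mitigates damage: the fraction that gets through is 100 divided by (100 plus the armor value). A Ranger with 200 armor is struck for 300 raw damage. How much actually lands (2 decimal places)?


actual = 300 * 100 / (100 + 200)
= 300 * 100 / 300
= 30000 / 300
= 100.00

100.00 damage


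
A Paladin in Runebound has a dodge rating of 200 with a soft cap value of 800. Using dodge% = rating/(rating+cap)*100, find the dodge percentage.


dodge% = 200 / (200 + 800) * 100
= 200 / 1000 * 100
= 0.2 * 100
= 20.00%

20.00%


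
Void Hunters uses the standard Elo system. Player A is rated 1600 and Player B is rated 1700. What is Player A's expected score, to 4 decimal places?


Elo expected score: Ea = 1/(1 + 10^((Rb-Ra)/400))
Rb - Ra = 1700 - 1600 = 100
(Rb-Ra)/400 = 100/400 = 0.25
10^0.25 = 1.778279
Ea = 1/(1 + 1.778279) = 1/2.778279 = 0.3599

0.3599


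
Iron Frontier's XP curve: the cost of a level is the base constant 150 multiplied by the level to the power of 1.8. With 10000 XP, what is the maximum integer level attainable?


XP = 150 * level^1.8, so level = (XP / 150)^(1/1.8)
= (10000 / 150)^(1/1.8)
= 66.6667^0.5556
= 10.3106
Floor: level = 10

level 10


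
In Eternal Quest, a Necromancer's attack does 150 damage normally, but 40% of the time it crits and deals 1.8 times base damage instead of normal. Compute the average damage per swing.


E[dmg] = base * (1 + crit_chance * (crit_mult - 1))
cc as decimal = 40/100 = 0.4
cm - 1 = 1.8 - 1 = 0.8
Bonus factor = 0.4 * 0.8 = 0.32
Total multiplier = 1 + 0.32 = 1.32
Expected damage = 150 * 1.32 = 198.00

198.00 damage


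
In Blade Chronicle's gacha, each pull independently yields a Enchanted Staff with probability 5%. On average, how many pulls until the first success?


Expected pulls for a geometric distribution = 1/p = 100 / rate%
= 100 / 5
= 20.0

20.0 pulls


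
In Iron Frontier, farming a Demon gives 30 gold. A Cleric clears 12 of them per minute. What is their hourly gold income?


Gold per minute = 30 * 12 = 360
Gold per hour = 360 * 60 = 21600

21600 gold/hour


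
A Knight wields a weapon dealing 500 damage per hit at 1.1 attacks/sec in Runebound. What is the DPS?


DPS = damage * attack_speed
= 500 * 1.1
= 550.0

550.0 DPS


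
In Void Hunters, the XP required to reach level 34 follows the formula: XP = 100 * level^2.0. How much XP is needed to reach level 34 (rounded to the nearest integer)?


XP = 100 * level^2.0
Substitute level = 34:
XP = 100 * 34^2.0
= 100 * 1156.0
= 115600

115600 XP


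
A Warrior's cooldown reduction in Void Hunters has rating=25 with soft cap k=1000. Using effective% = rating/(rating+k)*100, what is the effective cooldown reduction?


effective% = rating / (rating + k) * 100
= 25 / (25 + 1000) * 100
= 25 / 1025 * 100
= 0.02439 * 100
= 2.44%

2.44%


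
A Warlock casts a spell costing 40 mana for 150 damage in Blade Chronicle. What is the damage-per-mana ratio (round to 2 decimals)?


Efficiency = damage / mana
= 150 / 40
= 3.75

3.75 dmg/mana


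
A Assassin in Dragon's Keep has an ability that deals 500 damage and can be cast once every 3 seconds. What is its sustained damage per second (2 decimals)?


DPS = damage / cooldown
= 500 / 3
= 166.67

166.67 DPS


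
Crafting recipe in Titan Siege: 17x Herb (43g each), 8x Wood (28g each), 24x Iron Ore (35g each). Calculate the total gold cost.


Cost breakdown:
  Herb: 17 * 43 = 731
  Wood: 8 * 28 = 224
  Iron Ore: 24 * 35 = 840
Total = 731 + 224 + 840 = 1795

1795 gold


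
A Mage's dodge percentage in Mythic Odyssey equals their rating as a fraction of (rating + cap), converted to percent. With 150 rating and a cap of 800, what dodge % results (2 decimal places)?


dodge% = 150 / (150 + 800) * 100
= 150 / 950 * 100
= 0.157895 * 100
= 15.79%

15.79%


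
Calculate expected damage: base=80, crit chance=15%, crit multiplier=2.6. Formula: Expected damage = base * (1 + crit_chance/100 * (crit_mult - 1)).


E[dmg] = base * (1 + crit_chance * (crit_mult - 1))
cc as decimal = 15/100 = 0.15
cm - 1 = 2.6 - 1 = 1.6
Bonus factor = 0.15 * 1.6 = 0.24
Total multiplier = 1 + 0.24 = 1.24
Expected damage = 80 * 1.24 = 99.20

99.20 damage


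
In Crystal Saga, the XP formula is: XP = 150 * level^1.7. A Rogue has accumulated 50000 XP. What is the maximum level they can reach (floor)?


XP = 150 * level^1.7, so level = (XP / 150)^(1/1.7)
= (50000 / 150)^(1/1.7)
= 333.3333^0.5882
= 30.4822
Floor: level = 30

level 30


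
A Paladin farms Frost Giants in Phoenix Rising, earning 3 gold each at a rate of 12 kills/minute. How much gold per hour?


Gold per minute = 3 * 12 = 36
Gold per hour = 36 * 60 = 2160

2160 gold/hour


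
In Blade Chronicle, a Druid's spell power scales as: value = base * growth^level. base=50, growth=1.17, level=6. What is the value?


value = base * growth^level
= 50 * 1.17^6
= 50 * 2.565164
= 128.26

128.26 spell power


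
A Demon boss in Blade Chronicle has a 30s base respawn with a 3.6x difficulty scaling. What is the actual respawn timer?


Respawn time = base * multiplier
= 30 * 3.6
= 108.0 seconds

108.0 seconds


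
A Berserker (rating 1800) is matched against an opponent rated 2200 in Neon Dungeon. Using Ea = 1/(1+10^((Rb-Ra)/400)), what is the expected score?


Elo expected score: Ea = 1/(1 + 10^((Rb-Ra)/400))
Rb - Ra = 2200 - 1800 = 400
(Rb-Ra)/400 = 400/400 = 1.0
10^1.0 = 10.0
Ea = 1/(1 + 10.0) = 1/11.0 = 0.0909

0.0909


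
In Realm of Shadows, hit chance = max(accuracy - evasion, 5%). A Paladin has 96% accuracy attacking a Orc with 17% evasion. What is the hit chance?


accuracy - evasion = 96 - 17 = 79
Apply floor: max(79, 5) = 79
Hit chance = 79%

79%


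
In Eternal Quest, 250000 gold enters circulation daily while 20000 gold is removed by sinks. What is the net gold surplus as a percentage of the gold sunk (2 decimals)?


Net gold = 250000 - 20000 = 230000
Inflation rate = net / sunk * 100 = 230000 / 20000 * 100
= 11.5 * 100
= 1150.00%

1150.00%


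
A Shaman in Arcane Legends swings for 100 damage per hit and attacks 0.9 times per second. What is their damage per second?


DPS = damage * attack_speed
= 100 * 0.9
= 90.0

90.0 DPS


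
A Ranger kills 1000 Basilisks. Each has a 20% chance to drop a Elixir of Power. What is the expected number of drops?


Expected drops = kills * (drop_rate / 100)
= 1000 * (20 / 100)
= 1000 * 0.2
= 200.0

200.0 drops


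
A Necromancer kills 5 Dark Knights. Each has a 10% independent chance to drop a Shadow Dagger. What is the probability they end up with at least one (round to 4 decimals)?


P(at least one) = 1 - P(none) = 1 - (1-p)^n
p = 10/100 = 0.1
1 - p = 0.9
(1 - p)^5 = 0.9^5 = 0.590490
P(at least one) = 1 - 0.590490 = 0.4095

0.4095


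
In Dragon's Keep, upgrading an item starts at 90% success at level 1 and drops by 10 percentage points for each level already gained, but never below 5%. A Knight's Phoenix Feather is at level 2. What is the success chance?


raw_rate = 90 - 10 * (2 - 1)
= 90 - 10 * 1
= 90 - 10
= 80
Apply floor: max(80, 5) = 80%

80%


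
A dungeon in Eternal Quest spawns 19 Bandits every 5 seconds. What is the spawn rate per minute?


Spawns per minute = count * (60 / interval)
= 19 * (60 / 5)
= 19 * 12.0
= 228.0

228.0 per minute


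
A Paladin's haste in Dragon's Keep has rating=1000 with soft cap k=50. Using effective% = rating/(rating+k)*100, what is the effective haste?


effective% = rating / (rating + k) * 100
= 1000 / (1000 + 50) * 100
= 1000 / 1050 * 100
= 0.952381 * 100
= 95.24%

95.24%


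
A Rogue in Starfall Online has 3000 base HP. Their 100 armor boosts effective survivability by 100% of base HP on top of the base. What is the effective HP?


EHP = 3000 * (1 + 100/100)
= 3000 * (1 + 1.0)
= 3000 * 2.0
= 6000.0

6000.0 EHP


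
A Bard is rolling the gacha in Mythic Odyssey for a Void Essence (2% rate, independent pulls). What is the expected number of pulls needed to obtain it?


Expected pulls for a geometric distribution = 1/p = 100 / rate%
= 100 / 2
= 50.0

50.0 pulls


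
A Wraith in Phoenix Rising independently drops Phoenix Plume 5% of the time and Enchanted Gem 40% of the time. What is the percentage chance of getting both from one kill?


For independent events, P(both) = P(A) * P(B)
= 5% * 40%
= 200 / 100 %
= 2.0%

2.0%


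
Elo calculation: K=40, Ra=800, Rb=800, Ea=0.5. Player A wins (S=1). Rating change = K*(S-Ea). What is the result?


Elo update: delta = K * (S - Ea), where S = 1 (wins)
S - Ea = 1 - 0.5 = 0.5
Rating change = 40 * 0.5
= 20.00

20.00 rating points


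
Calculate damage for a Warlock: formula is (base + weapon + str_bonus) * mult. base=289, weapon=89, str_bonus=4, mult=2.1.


Sum base + weapon + str = 289 + 89 + 4 = 382
Multiply by 2.1:
382 * 2.1 = 802.2

802.2 damage


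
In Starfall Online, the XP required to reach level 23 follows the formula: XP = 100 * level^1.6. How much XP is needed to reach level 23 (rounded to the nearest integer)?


XP = 100 * level^1.6
Substitute level = 23:
XP = 100 * 23^1.6
= 100 * 150.9262
= 15093

15093 XP


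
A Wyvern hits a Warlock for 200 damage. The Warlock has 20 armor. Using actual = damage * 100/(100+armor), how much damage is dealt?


actual = 200 * 100 / (100 + 20)
= 200 * 100 / 120
= 20000 / 120
= 166.67

166.67 damage


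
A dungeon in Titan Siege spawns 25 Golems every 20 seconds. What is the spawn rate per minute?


Spawns per minute = count * (60 / interval)
= 25 * (60 / 20)
= 25 * 3.0
= 75.0

75.0 per minute


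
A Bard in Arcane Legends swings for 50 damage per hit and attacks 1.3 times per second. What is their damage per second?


DPS = damage * attack_speed
= 50 * 1.3
= 65.0

65.0 DPS


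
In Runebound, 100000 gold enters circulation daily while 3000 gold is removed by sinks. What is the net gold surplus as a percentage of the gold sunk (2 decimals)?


Net gold = 100000 - 3000 = 97000
Inflation rate = net / sunk * 100 = 97000 / 3000 * 100
= 32.333333 * 100
= 3233.33%

3233.33%


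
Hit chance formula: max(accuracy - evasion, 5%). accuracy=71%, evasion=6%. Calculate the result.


accuracy - evasion = 71 - 6 = 65
Apply floor: max(65, 5) = 65
Hit chance = 65%

65%


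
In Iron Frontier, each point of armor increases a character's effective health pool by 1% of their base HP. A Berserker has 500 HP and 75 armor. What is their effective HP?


EHP = 500 * (1 + 75/100)
= 500 * (1 + 0.75)
= 500 * 1.75
= 875.0

875.0 EHP


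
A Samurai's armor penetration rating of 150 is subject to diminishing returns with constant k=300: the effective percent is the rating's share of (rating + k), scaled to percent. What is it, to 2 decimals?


effective% = rating / (rating + k) * 100
= 150 / (150 + 300) * 100
= 150 / 450 * 100
= 0.333333 * 100
= 33.33%

33.33%


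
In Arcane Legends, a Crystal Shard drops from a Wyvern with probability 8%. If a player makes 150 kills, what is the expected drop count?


Expected drops = kills * (drop_rate / 100)
= 150 * (8 / 100)
= 150 * 0.08
= 12.0

12.0 drops
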